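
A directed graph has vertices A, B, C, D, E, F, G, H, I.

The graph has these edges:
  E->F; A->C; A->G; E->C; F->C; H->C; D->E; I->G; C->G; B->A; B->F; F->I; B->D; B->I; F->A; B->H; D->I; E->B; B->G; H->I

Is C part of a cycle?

No

C lies on a cycle iff there is a path from C back to itself.
Exploring from C, it never reaches itself; equivalently, its strongly connected component is a singleton.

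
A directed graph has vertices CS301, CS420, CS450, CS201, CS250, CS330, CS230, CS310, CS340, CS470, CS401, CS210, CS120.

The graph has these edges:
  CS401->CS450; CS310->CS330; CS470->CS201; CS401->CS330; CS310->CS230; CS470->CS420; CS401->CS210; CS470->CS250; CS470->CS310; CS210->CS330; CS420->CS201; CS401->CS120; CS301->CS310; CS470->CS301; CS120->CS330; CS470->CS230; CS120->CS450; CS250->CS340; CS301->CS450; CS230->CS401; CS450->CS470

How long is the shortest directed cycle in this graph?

3

For each vertex v, BFS finds the shortest path from v back to v.
The shortest such closed walk is CS470 → CS301 → CS450 → CS470, length 3.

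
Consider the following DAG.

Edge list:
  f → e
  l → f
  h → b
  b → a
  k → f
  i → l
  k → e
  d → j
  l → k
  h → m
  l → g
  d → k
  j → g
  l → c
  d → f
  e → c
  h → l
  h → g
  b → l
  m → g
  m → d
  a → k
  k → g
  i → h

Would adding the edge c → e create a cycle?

Yes

Adding c→e creates a cycle iff e can already reach c.
Path from e: e → c.
So e → … → c → e is a cycle.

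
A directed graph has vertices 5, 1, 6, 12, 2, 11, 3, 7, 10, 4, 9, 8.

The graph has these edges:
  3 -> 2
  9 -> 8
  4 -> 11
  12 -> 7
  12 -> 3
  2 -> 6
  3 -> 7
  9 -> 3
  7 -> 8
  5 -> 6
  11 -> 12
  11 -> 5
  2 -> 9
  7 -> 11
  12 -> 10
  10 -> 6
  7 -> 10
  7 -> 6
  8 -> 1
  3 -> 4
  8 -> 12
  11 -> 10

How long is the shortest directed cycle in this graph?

3

For each vertex v, BFS finds the shortest path from v back to v.
The shortest such closed walk is 9 → 3 → 2 → 9, length 3.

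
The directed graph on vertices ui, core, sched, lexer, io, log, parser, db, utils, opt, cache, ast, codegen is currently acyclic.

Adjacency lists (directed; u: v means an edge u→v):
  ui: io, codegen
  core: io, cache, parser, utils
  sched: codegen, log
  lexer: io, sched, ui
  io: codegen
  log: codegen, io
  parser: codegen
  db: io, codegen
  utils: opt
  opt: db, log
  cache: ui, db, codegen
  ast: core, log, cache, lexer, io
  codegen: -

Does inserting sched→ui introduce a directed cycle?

No

Adding sched→ui creates a cycle iff ui can already reach sched.
Explore from ui: no path reaches sched. The graph stays acyclic.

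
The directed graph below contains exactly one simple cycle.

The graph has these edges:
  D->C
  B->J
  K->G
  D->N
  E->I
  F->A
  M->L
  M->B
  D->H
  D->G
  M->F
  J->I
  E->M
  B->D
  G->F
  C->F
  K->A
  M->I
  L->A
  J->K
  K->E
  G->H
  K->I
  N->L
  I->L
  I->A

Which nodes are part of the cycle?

B, E, J, K, M

DFS with gray/black marking from B:
B gray
  D gray
    H gray
    H black
    G gray
      F gray
        A gray
        A black
      F black
      G→H: H black — skip
    G black
    N gray
      L gray
        L→A: A black — skip
      L black
    N black
    C gray
      C→F: F black — skip
    C black
  D black
  J gray
    K gray
      K→A: A black — skip
      E gray
        I gray
          I→L: L black — skip
          I→A: A black — skip
        I black
        M gray
          M→B: B is gray → back edge
Back edge closes the cycle B → J → K → E → M → B; its vertices are {B, E, J, K, M}.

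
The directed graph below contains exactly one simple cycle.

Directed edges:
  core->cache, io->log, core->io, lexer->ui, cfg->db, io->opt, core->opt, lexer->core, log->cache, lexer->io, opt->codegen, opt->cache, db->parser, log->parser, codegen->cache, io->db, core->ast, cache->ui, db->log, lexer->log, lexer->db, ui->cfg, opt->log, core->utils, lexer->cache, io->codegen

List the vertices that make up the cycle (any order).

db, ui, cfg, log, cache

DFS with gray/black marking from ui:
ui gray
  cfg gray
    db gray
      parser gray
      parser black
      log gray
        cache gray
          cache→ui: ui is gray → back edge
Back edge closes the cycle ui → cfg → db → log → cache → ui; its vertices are {db, ui, cfg, log, cache}.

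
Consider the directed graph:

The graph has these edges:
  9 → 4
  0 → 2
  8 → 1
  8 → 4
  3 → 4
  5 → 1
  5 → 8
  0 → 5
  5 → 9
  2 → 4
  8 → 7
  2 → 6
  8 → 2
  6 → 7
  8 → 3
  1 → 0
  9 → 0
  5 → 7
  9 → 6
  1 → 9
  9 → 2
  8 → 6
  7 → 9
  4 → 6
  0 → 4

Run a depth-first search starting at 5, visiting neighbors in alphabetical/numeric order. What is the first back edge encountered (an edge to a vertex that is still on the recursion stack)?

DFS from 5 (visiting neighbors in alphabetical/numeric order); mark gray on enter, black on exit:
5 gray
  1 gray
    0 gray
      2 gray
        4 gray
          6 gray
            7 gray
              9 gray
                9→0: 0 is gray → back edge
First back edge: 9 → 0.

9→0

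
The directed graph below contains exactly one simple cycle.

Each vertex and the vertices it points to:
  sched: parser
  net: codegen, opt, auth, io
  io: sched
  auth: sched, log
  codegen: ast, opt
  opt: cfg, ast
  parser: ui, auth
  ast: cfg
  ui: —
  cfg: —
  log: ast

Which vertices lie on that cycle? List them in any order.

auth, sched, parser

DFS with gray/black marking from auth:
auth gray
  sched gray
    parser gray
      ui gray
      ui black
      parser→auth: auth is gray → back edge
Back edge closes the cycle auth → sched → parser → auth; its vertices are {auth, sched, parser}.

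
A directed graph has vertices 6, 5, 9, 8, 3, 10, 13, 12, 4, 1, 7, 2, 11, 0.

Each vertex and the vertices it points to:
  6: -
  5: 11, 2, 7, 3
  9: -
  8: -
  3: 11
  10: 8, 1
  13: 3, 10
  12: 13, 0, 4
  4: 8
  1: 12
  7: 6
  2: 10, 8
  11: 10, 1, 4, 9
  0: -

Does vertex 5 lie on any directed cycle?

No

5 lies on a cycle iff there is a path from 5 back to itself.
Exploring from 5, it never reaches itself; equivalently, its strongly connected component is a singleton.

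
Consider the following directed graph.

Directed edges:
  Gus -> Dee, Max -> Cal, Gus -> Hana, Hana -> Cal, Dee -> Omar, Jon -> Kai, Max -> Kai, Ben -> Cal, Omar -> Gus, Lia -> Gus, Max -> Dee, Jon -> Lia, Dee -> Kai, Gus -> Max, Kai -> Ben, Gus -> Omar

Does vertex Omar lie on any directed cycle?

Yes

Omar is on a cycle iff Omar can reach itself via ≥1 edge.
Omar → Gus → Omar — yes.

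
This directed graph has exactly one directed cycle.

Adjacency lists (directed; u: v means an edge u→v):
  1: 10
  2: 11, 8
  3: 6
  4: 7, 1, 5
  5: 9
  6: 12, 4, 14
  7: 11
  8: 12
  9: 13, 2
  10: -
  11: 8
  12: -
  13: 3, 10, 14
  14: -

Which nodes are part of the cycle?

DFS with gray/black marking from 3:
3 gray
  6 gray
    12 gray
    12 black
    4 gray
      7 gray
        11 gray
          8 gray
            8→12: 12 black — skip
          8 black
        11 black
      7 black
      1 gray
        10 gray
        10 black
      1 black
      5 gray
        9 gray
          13 gray
            13→3: 3 is gray → back edge
Back edge closes the cycle 3 → 6 → 4 → 5 → 9 → 13 → 3; its vertices are {3, 4, 5, 6, 9, 13}.

3, 4, 5, 6, 9, 13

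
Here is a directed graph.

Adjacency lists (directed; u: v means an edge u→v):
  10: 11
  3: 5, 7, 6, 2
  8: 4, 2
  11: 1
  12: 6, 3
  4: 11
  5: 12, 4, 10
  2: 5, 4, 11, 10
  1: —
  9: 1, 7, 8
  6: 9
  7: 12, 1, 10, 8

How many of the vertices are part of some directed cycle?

8

A vertex is on a directed cycle iff it belongs to a strongly connected component of size ≥ 2 (or has a self-loop).
The vertices on cycles are {2, 3, 5, 6, 7, 8, 9, 12} — 8 in total.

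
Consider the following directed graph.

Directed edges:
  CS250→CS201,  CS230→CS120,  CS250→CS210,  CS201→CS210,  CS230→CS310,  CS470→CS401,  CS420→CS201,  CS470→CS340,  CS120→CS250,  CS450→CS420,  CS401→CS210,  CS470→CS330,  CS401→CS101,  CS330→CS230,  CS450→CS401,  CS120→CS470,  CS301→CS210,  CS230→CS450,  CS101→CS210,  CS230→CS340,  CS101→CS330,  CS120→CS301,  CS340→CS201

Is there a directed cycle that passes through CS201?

No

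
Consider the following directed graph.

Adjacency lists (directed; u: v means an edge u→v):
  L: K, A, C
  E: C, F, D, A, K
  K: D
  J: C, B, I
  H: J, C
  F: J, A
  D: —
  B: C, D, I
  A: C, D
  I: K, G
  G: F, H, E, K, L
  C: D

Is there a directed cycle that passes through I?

Yes

I is on a cycle iff I can reach itself via ≥1 edge.
I → G → F → J → I — yes.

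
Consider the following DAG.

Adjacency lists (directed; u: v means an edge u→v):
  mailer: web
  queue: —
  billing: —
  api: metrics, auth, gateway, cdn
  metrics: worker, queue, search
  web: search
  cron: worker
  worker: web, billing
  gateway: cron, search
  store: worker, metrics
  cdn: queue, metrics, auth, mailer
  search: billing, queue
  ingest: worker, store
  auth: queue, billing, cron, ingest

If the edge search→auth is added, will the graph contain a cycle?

Adding search→auth creates a cycle iff auth can already reach search.
Path from auth: auth → ingest → store → metrics → search.
So auth → … → search → auth is a cycle.

Yes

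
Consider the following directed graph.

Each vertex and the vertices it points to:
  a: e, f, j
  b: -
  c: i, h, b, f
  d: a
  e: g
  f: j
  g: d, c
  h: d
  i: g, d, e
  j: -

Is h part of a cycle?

Yes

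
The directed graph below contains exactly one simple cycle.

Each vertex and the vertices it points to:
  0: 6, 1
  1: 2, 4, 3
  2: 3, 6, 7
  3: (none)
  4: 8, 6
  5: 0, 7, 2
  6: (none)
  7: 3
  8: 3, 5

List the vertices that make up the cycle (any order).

DFS with gray/black marking from 5:
5 gray
  0 gray
    6 gray
    6 black
    1 gray
      2 gray
        3 gray
        3 black
        2→6: 6 black — skip
        7 gray
          7→3: 3 black — skip
        7 black
      2 black
      4 gray
        8 gray
          8→3: 3 black — skip
          8→5: 5 is gray → back edge
Back edge closes the cycle 5 → 0 → 1 → 4 → 8 → 5; its vertices are {0, 1, 4, 5, 8}.

0, 1, 4, 5, 8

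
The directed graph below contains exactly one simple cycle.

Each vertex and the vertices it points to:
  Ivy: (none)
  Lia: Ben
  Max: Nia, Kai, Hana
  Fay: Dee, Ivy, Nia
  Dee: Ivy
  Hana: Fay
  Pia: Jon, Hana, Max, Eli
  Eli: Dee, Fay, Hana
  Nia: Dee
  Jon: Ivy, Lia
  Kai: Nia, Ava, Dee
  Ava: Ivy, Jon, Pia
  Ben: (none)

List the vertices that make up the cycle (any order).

Ava, Kai, Max, Pia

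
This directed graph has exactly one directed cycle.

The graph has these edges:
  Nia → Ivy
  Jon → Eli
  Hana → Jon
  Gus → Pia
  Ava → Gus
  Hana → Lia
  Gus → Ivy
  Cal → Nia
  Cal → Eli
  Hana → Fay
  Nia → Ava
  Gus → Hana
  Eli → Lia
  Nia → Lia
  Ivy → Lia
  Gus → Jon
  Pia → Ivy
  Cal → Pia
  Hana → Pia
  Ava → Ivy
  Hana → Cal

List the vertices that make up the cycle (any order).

Ava, Cal, Gus, Nia, Hana

DFS with gray/black marking from Nia:
Nia gray
  Ava gray
    Ivy gray
      Lia gray
      Lia black
    Ivy black
    Gus gray
      Jon gray
        Eli gray
          Eli→Lia: Lia black — skip
        Eli black
      Jon black
      Hana gray
        Hana→Lia: Lia black — skip
        Hana→Jon: Jon black — skip
        Cal gray
          Cal→Nia: Nia is gray → back edge
Back edge closes the cycle Nia → Ava → Gus → Hana → Cal → Nia; its vertices are {Ava, Cal, Gus, Nia, Hana}.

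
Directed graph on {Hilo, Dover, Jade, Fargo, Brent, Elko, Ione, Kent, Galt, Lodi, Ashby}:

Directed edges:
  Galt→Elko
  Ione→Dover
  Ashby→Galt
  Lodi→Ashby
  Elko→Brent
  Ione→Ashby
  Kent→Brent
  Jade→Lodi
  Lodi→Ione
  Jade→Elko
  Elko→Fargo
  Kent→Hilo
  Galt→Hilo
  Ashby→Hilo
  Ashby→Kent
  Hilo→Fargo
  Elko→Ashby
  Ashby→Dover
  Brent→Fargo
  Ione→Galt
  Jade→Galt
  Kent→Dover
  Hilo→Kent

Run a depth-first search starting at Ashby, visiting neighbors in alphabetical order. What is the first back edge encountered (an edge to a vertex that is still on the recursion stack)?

DFS from Ashby (visiting neighbors in alphabetical order); mark gray on enter, black on exit:
Ashby gray
  Dover gray
  Dover black
  Galt gray
    Elko gray
      Elko→Ashby: Ashby is gray → back edge
First back edge: Elko → Ashby.

Elko→Ashby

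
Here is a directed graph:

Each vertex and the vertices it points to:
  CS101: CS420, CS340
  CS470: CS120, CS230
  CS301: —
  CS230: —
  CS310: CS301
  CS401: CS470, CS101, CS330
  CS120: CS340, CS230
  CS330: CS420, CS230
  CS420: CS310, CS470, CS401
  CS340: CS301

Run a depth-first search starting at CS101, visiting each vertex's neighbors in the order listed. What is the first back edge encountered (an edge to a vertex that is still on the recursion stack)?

DFS from CS101 (visiting each vertex's neighbors in the order listed); mark gray on enter, black on exit:
CS101 gray
  CS420 gray
    CS310 gray
      CS301 gray
      CS301 black
    CS310 black
    CS470 gray
      CS120 gray
        CS340 gray
          CS340→CS301: CS301 black — skip
        CS340 black
        CS230 gray
        CS230 black
      CS120 black
      CS470→CS230: CS230 black — skip
    CS470 black
    CS401 gray
      CS401→CS470: CS470 black — skip
      CS401→CS101: CS101 is gray → back edge
First back edge: CS401 → CS101.

CS401->CS101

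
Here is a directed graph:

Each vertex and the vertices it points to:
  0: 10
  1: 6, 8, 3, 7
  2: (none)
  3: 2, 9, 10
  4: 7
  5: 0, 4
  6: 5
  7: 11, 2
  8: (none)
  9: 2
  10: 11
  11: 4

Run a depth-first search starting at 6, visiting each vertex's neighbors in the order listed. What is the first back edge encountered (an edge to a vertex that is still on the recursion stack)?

7->11

DFS from 6 (visiting each vertex's neighbors in the order listed); mark gray on enter, black on exit:
6 gray
  5 gray
    0 gray
      10 gray
        11 gray
          4 gray
            7 gray
              7→11: 11 is gray → back edge
First back edge: 7 → 11.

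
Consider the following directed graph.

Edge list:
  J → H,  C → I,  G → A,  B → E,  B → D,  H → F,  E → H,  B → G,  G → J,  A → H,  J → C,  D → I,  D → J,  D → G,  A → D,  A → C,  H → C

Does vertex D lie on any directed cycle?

Yes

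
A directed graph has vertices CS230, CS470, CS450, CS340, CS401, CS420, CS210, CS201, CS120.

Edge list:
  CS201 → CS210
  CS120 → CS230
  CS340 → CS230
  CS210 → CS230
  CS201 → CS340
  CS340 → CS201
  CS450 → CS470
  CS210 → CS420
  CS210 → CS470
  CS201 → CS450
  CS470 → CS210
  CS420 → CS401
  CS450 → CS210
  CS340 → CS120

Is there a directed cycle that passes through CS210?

Yes

CS210 is on a cycle iff CS210 can reach itself via ≥1 edge.
CS210 → CS470 → CS210 — yes.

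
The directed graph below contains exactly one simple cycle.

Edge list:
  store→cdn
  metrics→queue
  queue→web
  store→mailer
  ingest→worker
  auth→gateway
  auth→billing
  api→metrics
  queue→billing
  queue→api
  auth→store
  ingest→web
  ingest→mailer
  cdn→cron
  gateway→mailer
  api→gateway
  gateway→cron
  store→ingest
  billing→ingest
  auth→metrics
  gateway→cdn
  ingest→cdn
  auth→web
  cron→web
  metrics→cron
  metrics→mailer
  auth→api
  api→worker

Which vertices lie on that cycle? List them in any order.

api, queue, metrics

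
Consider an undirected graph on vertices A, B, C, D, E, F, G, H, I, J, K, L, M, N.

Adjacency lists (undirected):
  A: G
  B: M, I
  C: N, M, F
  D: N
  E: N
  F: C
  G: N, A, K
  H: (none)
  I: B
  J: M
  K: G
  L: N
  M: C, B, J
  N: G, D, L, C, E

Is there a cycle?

No

DFS, tracking each vertex's parent; an edge to a visited non-parent vertex closes a cycle.
Start from C:
visit C (parent –)
  visit N (parent C)
    visit G (parent N)
      G–N: parent, skip
      visit A (parent G)
        A–G: parent, skip
      visit K (parent G)
        K–G: parent, skip
    visit D (parent N)
      D–N: parent, skip
    visit L (parent N)
      L–N: parent, skip
    N–C: parent, skip
    visit E (parent N)
      E–N: parent, skip
  visit M (parent C)
    M–C: parent, skip
    visit B (parent M)
      B–M: parent, skip
      visit I (parent B)
        I–B: parent, skip
    visit J (parent M)
      J–M: parent, skip
  visit F (parent C)
    F–C: parent, skip
visit H (parent –)
No non-parent visited neighbor found — the graph is a forest.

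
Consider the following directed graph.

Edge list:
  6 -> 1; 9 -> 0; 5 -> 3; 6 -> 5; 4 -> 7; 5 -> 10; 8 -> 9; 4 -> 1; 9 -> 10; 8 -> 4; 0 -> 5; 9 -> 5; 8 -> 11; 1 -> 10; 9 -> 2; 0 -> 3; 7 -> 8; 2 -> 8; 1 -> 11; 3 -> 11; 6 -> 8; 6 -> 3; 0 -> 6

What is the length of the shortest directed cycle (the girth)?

3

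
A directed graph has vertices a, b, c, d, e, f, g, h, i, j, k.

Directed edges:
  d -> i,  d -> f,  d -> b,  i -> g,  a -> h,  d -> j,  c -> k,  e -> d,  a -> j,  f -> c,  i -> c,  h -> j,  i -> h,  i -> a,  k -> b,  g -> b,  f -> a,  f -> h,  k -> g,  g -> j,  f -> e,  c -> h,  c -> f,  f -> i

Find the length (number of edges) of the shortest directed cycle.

For each vertex v, BFS finds the shortest path from v back to v.
The shortest such closed walk is f → c → f, length 2.

2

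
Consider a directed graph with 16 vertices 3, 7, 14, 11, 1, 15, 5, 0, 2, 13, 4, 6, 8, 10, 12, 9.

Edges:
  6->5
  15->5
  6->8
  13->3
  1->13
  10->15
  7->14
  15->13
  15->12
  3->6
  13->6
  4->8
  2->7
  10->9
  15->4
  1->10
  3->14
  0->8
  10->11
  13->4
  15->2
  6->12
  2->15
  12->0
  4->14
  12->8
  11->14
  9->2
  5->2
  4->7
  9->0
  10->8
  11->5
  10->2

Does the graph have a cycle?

Yes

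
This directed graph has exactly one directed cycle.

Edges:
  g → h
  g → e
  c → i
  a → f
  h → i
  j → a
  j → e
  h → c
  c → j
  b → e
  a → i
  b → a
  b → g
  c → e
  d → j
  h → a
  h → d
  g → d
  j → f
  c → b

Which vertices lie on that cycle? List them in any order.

DFS with gray/black marking from g:
g gray
  d gray
    j gray
      e gray
      e black
      f gray
      f black
      a gray
        i gray
        i black
        a→f: f black — skip
      a black
    j black
  d black
  h gray
    c gray
      c→j: j black — skip
      c→e: e black — skip
      b gray
        b→g: g is gray → back edge
Back edge closes the cycle g → h → c → b → g; its vertices are {b, c, g, h}.

b, c, g, h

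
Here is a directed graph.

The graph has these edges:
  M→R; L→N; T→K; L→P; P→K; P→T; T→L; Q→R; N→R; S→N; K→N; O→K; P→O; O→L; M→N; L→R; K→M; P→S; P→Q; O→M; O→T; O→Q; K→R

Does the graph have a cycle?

Yes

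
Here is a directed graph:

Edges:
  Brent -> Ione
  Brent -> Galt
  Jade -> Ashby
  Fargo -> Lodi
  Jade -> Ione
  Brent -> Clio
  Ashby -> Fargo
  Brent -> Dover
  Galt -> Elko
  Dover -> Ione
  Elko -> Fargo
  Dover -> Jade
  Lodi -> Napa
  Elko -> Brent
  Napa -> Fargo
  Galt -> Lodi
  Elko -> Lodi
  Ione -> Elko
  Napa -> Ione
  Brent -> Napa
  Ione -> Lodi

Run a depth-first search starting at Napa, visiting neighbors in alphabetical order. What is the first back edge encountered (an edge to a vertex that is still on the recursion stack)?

Lodi→Napa

DFS from Napa (visiting neighbors in alphabetical order); mark gray on enter, black on exit:
Napa gray
  Fargo gray
    Lodi gray
      Lodi→Napa: Napa is gray → back edge
First back edge: Lodi → Napa.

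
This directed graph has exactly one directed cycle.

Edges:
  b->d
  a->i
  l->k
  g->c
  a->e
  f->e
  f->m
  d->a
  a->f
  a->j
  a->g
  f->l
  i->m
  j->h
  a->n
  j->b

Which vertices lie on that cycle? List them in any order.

a, b, d, j

DFS with gray/black marking from a:
a gray
  i gray
    m gray
    m black
  i black
  n gray
  n black
  e gray
  e black
  f gray
    f→m: m black — skip
    f→e: e black — skip
    l gray
      k gray
      k black
    l black
  f black
  g gray
    c gray
    c black
  g black
  j gray
    h gray
    h black
    b gray
      d gray
        d→a: a is gray → back edge
Back edge closes the cycle a → j → b → d → a; its vertices are {a, b, d, j}.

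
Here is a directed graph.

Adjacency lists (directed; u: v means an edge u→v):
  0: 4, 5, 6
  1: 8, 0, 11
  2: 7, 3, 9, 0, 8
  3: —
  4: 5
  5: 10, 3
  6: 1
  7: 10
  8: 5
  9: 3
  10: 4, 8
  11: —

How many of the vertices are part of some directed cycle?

A vertex is on a directed cycle iff it belongs to a strongly connected component of size ≥ 2 (or has a self-loop).
The vertices on cycles are {0, 1, 4, 5, 6, 8, 10} — 7 in total.

7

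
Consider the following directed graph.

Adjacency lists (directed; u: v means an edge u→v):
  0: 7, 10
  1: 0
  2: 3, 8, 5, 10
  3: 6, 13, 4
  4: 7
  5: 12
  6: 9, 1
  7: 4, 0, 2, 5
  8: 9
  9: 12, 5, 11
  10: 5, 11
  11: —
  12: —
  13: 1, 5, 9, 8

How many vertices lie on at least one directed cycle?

8

A vertex is on a directed cycle iff it belongs to a strongly connected component of size ≥ 2 (or has a self-loop).
The vertices on cycles are {0, 1, 2, 3, 4, 6, 7, 13} — 8 in total.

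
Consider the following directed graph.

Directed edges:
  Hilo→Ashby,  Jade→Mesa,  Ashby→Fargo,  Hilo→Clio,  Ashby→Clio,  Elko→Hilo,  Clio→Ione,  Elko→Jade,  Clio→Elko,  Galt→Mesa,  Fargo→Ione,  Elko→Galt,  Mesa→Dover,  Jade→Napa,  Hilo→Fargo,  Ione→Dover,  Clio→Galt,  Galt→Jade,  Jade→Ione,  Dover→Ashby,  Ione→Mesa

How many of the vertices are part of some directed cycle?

10

A vertex is on a directed cycle iff it belongs to a strongly connected component of size ≥ 2 (or has a self-loop).
The vertices on cycles are {Clio, Elko, Galt, Hilo, Ione, Jade, Mesa, Ashby, Dover, Fargo} — 10 in total.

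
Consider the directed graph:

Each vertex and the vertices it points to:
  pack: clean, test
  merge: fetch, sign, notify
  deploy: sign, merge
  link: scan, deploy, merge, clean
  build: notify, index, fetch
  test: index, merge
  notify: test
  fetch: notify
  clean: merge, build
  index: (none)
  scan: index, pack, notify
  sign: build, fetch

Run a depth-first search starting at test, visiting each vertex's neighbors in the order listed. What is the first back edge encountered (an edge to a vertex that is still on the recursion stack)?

notify->test

DFS from test (visiting each vertex's neighbors in the order listed); mark gray on enter, black on exit:
test gray
  index gray
  index black
  merge gray
    fetch gray
      notify gray
        notify→test: test is gray → back edge
First back edge: notify → test.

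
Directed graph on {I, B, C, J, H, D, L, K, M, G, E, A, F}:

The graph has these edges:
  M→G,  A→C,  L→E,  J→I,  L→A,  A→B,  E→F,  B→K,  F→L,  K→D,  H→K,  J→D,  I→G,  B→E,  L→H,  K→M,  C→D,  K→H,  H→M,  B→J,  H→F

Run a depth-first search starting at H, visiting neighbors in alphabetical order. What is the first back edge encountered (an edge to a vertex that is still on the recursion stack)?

E→F

DFS from H (visiting neighbors in alphabetical order); mark gray on enter, black on exit:
H gray
  F gray
    L gray
      A gray
        B gray
          E gray
            E→F: F is gray → back edge
First back edge: E → F.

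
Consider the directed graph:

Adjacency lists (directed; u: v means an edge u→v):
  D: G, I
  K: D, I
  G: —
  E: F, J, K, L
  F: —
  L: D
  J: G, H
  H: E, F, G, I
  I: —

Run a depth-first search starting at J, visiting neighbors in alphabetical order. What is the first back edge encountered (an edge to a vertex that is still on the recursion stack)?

E→J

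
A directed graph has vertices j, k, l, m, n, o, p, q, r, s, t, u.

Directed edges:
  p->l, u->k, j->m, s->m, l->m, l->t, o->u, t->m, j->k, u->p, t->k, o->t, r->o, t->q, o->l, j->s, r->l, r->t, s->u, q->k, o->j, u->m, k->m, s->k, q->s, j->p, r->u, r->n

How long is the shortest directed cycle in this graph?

6

For each vertex v, BFS finds the shortest path from v back to v.
The shortest such closed walk is u → p → l → t → q → s → u, length 6.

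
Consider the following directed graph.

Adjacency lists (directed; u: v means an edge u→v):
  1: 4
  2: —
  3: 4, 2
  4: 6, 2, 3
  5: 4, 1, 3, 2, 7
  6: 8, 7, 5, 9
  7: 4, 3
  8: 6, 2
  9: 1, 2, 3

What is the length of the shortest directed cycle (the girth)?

2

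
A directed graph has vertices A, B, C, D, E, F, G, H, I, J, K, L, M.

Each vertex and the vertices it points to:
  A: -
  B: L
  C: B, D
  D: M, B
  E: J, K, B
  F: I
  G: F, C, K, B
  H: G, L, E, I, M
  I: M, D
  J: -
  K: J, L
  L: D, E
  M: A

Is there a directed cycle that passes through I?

No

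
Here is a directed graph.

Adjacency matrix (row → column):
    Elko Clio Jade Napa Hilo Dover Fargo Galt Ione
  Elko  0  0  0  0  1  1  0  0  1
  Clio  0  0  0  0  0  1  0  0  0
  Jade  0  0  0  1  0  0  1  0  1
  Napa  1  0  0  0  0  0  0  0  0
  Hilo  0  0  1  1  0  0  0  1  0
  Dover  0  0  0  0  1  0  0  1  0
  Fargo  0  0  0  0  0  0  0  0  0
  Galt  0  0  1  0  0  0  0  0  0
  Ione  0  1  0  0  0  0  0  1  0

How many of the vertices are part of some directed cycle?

A vertex is on a directed cycle iff it belongs to a strongly connected component of size ≥ 2 (or has a self-loop).
The vertices on cycles are {Clio, Elko, Galt, Hilo, Ione, Jade, Napa, Dover} — 8 in total.

8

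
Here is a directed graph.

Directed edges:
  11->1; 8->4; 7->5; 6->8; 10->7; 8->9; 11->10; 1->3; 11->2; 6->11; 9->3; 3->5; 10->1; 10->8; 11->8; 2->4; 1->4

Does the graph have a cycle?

No

DFS with white/gray/black marking, starting from 6:
6 gray
  11 gray
    2 gray
      4 gray
      4 black
    2 black
    10 gray
      1 gray
        1→4: 4 black — skip
        3 gray
          5 gray
          5 black
        3 black
      1 black
      8 gray
        8→4: 4 black — skip
        9 gray
          9→3: 3 black — skip
        9 black
      8 black
      7 gray
        7→5: 5 black — skip
      7 black
    10 black
    11→1: 1 black — skip
    11→8: 8 black — skip
  11 black
  6→8: 8 black — skip
6 black
Every edge goes to a white or black vertex — no back edge, so the graph is acyclic.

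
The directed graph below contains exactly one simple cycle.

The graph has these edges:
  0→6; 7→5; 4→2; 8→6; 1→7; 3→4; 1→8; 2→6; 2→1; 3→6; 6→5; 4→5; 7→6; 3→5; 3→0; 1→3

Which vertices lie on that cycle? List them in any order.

1, 2, 3, 4

DFS with gray/black marking from 2:
2 gray
  6 gray
    5 gray
    5 black
  6 black
  1 gray
    3 gray
      4 gray
        4→5: 5 black — skip
        4→2: 2 is gray → back edge
Back edge closes the cycle 2 → 1 → 3 → 4 → 2; its vertices are {1, 2, 3, 4}.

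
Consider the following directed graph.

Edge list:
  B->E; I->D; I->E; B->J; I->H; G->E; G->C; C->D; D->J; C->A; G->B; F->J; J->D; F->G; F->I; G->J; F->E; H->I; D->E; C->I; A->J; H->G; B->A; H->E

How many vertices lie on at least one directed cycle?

6

A vertex is on a directed cycle iff it belongs to a strongly connected component of size ≥ 2 (or has a self-loop).
The vertices on cycles are {C, D, G, H, I, J} — 6 in total.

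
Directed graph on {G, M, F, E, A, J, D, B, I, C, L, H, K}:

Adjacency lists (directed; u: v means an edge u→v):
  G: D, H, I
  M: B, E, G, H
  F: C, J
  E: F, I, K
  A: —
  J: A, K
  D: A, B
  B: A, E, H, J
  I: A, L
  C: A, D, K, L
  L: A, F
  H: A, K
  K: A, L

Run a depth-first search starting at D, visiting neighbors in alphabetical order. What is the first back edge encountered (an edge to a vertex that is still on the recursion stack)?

DFS from D (visiting neighbors in alphabetical order); mark gray on enter, black on exit:
D gray
  A gray
  A black
  B gray
    B→A: A black — skip
    E gray
      F gray
        C gray
          C→A: A black — skip
          C→D: D is gray → back edge
First back edge: C → D.

C->D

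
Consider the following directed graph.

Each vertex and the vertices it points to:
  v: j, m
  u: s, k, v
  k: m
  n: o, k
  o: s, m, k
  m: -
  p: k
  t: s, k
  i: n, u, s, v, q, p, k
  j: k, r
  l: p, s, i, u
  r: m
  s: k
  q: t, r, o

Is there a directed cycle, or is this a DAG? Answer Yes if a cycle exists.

No

DFS with white/gray/black marking, starting from p:
p gray
  k gray
    m gray
    m black
  k black
p black
v gray
  j gray
    j→k: k black — skip
    r gray
      r→m: m black — skip
    r black
  j black
  v→m: m black — skip
v black
u gray
  s gray
    s→k: k black — skip
  s black
  u→k: k black — skip
  u→v: v black — skip
u black
n gray
  o gray
    o→s: s black — skip
    o→m: m black — skip
    o→k: k black — skip
  o black
  n→k: k black — skip
n black
t gray
  t→s: s black — skip
  t→k: k black — skip
t black
i gray
  i→n: n black — skip
  i→u: u black — skip
  i→s: s black — skip
  i→v: v black — skip
  q gray
    q→t: t black — skip
    q→r: r black — skip
    q→o: o black — skip
  q black
  i→p: p black — skip
  i→k: k black — skip
i black
l gray
  l→p: p black — skip
  l→s: s black — skip
  l→i: i black — skip
  l→u: u black — skip
l black
Every edge goes to a white or black vertex — no back edge, so the graph is acyclic.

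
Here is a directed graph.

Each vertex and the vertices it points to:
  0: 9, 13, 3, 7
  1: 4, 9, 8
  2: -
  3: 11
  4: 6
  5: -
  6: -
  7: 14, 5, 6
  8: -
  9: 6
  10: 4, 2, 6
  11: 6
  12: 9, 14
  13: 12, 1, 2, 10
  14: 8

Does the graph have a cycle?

DFS with white/gray/black marking, starting from 10:
10 gray
  4 gray
    6 gray
    6 black
  4 black
  2 gray
  2 black
  10→6: 6 black — skip
10 black
0 gray
  9 gray
    9→6: 6 black — skip
  9 black
  13 gray
    12 gray
      12→9: 9 black — skip
      14 gray
        8 gray
        8 black
      14 black
    12 black
    1 gray
      1→4: 4 black — skip
      1→9: 9 black — skip
      1→8: 8 black — skip
    1 black
    13→2: 2 black — skip
    13→10: 10 black — skip
  13 black
  3 gray
    11 gray
      11→6: 6 black — skip
    11 black
  3 black
  7 gray
    7→14: 14 black — skip
    5 gray
    5 black
    7→6: 6 black — skip
  7 black
0 black
Every edge goes to a white or black vertex — no back edge, so the graph is acyclic.

No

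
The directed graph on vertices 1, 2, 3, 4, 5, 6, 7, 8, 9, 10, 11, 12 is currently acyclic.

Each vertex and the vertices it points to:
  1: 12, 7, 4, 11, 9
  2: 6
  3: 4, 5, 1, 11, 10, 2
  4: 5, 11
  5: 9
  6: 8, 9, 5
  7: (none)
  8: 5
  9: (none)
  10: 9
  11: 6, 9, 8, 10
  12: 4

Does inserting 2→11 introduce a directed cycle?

No

Adding 2→11 creates a cycle iff 11 can already reach 2.
Explore from 11: no path reaches 2. The graph stays acyclic.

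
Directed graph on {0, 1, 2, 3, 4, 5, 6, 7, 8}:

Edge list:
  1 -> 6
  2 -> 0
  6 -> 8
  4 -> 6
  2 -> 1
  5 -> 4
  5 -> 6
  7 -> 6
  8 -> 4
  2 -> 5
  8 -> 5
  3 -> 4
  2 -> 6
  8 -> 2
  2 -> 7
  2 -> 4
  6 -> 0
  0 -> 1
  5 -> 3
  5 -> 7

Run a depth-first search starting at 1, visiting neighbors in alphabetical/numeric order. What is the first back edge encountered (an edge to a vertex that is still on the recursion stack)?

0→1

DFS from 1 (visiting neighbors in alphabetical/numeric order); mark gray on enter, black on exit:
1 gray
  6 gray
    0 gray
      0→1: 1 is gray → back edge
First back edge: 0 → 1.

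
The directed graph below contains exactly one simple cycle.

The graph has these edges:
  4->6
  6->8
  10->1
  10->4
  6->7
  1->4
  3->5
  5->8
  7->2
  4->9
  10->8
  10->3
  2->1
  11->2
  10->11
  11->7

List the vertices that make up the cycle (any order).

DFS with gray/black marking from 4:
4 gray
  9 gray
  9 black
  6 gray
    7 gray
      2 gray
        1 gray
          1→4: 4 is gray → back edge
Back edge closes the cycle 4 → 6 → 7 → 2 → 1 → 4; its vertices are {1, 2, 4, 6, 7}.

1, 2, 4, 6, 7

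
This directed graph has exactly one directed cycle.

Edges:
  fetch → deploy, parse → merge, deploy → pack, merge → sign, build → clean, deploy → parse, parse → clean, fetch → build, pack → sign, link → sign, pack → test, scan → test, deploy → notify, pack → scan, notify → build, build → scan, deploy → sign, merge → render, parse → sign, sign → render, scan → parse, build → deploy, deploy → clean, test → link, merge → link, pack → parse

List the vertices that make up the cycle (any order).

build, deploy, notify

DFS with gray/black marking from deploy:
deploy gray
  clean gray
  clean black
  notify gray
    build gray
      build→clean: clean black — skip
      scan gray
        test gray
          link gray
            sign gray
              render gray
              render black
            sign black
          link black
        test black
        parse gray
          parse→sign: sign black — skip
          merge gray
            merge→link: link black — skip
            merge→sign: sign black — skip
            merge→render: render black — skip
          merge black
          parse→clean: clean black — skip
        parse black
      scan black
      build→deploy: deploy is gray → back edge
Back edge closes the cycle deploy → notify → build → deploy; its vertices are {build, deploy, notify}.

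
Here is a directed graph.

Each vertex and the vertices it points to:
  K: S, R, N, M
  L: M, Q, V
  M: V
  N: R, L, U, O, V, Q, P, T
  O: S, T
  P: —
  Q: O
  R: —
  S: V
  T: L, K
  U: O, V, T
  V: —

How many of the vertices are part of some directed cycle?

7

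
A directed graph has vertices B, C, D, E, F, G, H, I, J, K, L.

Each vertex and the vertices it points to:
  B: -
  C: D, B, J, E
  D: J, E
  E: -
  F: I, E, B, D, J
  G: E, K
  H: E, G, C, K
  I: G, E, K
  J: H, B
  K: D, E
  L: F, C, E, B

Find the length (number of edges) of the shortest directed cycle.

For each vertex v, BFS finds the shortest path from v back to v.
The shortest such closed walk is C → J → H → C, length 3.

3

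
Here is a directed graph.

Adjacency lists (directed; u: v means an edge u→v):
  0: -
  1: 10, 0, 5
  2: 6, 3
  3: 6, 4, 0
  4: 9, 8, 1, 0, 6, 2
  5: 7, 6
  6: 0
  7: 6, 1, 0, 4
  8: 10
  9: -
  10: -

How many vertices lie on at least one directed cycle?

A vertex is on a directed cycle iff it belongs to a strongly connected component of size ≥ 2 (or has a self-loop).
The vertices on cycles are {1, 2, 3, 4, 5, 7} — 6 in total.

6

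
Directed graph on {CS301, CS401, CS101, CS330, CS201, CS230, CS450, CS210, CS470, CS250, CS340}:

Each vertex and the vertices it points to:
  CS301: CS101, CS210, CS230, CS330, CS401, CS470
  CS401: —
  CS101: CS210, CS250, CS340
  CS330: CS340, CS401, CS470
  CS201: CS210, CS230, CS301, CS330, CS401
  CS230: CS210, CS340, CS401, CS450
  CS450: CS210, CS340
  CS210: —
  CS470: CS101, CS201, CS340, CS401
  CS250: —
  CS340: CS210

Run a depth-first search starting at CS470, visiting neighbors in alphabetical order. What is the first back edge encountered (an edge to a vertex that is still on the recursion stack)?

DFS from CS470 (visiting neighbors in alphabetical order); mark gray on enter, black on exit:
CS470 gray
  CS101 gray
    CS210 gray
    CS210 black
    CS250 gray
    CS250 black
    CS340 gray
      CS340→CS210: CS210 black — skip
    CS340 black
  CS101 black
  CS201 gray
    CS201→CS210: CS210 black — skip
    CS230 gray
      CS230→CS210: CS210 black — skip
      CS230→CS340: CS340 black — skip
      CS401 gray
      CS401 black
      CS450 gray
        CS450→CS210: CS210 black — skip
        CS450→CS340: CS340 black — skip
      CS450 black
    CS230 black
    CS301 gray
      CS301→CS101: CS101 black — skip
      CS301→CS210: CS210 black — skip
      CS301→CS230: CS230 black — skip
      CS330 gray
        CS330→CS340: CS340 black — skip
        CS330→CS401: CS401 black — skip
        CS330→CS470: CS470 is gray → back edge
First back edge: CS330 → CS470.

CS330->CS470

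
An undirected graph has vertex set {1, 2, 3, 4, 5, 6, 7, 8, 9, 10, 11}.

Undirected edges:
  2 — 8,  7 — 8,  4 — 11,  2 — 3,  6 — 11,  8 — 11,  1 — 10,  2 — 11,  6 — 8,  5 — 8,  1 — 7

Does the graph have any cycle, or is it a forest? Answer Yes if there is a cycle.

DFS, tracking each vertex's parent; an edge to a visited non-parent vertex closes a cycle.
Start from 9:
visit 9 (parent –)
visit 1 (parent –)
  visit 7 (parent 1)
    visit 8 (parent 7)
      8–7: parent, skip
      visit 11 (parent 8)
        11–8: parent, skip
        visit 2 (parent 11)
          visit 3 (parent 2)
            3–2: parent, skip
          2–8: 8 visited and ≠ parent → cycle
Cycle: 8 – 11 – 2 – 8.

Yes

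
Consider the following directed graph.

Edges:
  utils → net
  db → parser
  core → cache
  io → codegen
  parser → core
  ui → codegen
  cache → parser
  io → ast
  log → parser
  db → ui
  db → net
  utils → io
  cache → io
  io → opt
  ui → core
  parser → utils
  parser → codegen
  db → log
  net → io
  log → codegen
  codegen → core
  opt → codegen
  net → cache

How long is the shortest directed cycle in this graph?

3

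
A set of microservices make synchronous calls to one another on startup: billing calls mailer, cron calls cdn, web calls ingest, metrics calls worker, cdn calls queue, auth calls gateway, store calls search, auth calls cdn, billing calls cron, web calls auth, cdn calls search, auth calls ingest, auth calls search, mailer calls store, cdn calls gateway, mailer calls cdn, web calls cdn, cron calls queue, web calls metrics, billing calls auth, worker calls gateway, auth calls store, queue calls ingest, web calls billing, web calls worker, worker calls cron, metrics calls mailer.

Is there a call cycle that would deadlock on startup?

DFS with white/gray/black marking, starting from web:
web gray
  auth gray
    search gray
    search black
    ingest gray
    ingest black
    store gray
      store→search: search black — skip
    store black
    gateway gray
    gateway black
    cdn gray
      queue gray
        queue→ingest: ingest black — skip
      queue black
      cdn→gateway: gateway black — skip
      cdn→search: search black — skip
    cdn black
  auth black
  web→ingest: ingest black — skip
  web→cdn: cdn black — skip
  worker gray
    worker→gateway: gateway black — skip
    cron gray
      cron→cdn: cdn black — skip
      cron→queue: queue black — skip
    cron black
  worker black
  billing gray
    billing→auth: auth black — skip
    mailer gray
      mailer→cdn: cdn black — skip
      mailer→store: store black — skip
    mailer black
    billing→cron: cron black — skip
  billing black
  metrics gray
    metrics→mailer: mailer black — skip
    metrics→worker: worker black — skip
  metrics black
web black
Every edge goes to a white or black vertex — no back edge, so the graph is acyclic.

No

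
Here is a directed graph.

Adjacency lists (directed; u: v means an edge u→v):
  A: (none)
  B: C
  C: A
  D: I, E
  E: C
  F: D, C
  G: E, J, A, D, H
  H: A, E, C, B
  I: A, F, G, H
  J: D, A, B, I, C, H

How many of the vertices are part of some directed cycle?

5

A vertex is on a directed cycle iff it belongs to a strongly connected component of size ≥ 2 (or has a self-loop).
The vertices on cycles are {D, F, G, I, J} — 5 in total.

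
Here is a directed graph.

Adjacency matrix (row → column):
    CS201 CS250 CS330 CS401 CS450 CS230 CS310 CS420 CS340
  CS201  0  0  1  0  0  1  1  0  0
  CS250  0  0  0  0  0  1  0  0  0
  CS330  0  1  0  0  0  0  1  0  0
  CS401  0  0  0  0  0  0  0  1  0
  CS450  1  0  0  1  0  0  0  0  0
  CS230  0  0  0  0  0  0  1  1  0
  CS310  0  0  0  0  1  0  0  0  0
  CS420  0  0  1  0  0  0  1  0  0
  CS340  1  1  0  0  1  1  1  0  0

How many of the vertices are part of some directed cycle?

8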